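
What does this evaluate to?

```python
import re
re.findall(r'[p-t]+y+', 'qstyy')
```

['qstyy']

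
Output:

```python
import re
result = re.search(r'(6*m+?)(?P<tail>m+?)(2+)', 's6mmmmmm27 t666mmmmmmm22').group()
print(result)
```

6mmmmmm2

This matches zero or more of a literal '6', then one or more of a literal 'm' (lazy) (captured); then one or more of a literal 'm' (lazy) (captured as 'tail'); then one or more of a literal '2' (captured).
Unlike `match`, `search` isn't anchored — it looks for the pattern anywhere in the string.
The match spans [1:9] → '6mmmmmm2'.
Captured: group 1 = '6m', group 2 = 'mmmmm', group 3 = '2'.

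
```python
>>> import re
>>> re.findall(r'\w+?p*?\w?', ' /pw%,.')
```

['pw']

Pattern: one or more of a word character (lazy); then zero or more of a literal 'p' (lazy), then optionally a word character.
Scanning left to right: at [2:4] → 'pw'.
With no groups in the pattern, `findall` gives back each whole match — 1 here.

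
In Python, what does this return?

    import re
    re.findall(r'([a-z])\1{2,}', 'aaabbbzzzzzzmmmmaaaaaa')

['a', 'b', 'z', 'm', 'a']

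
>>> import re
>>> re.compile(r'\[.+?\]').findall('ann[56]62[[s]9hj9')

['[56]', '[[s]']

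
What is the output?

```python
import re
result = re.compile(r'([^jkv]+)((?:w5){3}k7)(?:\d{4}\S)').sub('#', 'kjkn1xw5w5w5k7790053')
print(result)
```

kjk#3

Pattern: one or more of any character except [jkv] (captured); then the literal 'w5' repeated 3 times, then the literal 'k7' (captured); then exactly 4 of a digit, then a non-whitespace character (non-capturing group).
Matches: at [3:19] → 'n1xw5w5w5k779005'.
Each match is replaced by '#'.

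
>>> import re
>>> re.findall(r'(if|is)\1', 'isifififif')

A backreference is literal: `\1` must see the identical characters the first group matched.
Matches: at [2:6] match 'ifif', group 1 = 'if'; at [6:10] match 'ifif', group 1 = 'if'.
`findall` collects group 1 from each match (2 total).

['if', 'if']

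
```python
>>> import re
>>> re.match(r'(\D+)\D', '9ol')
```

The pattern matches one or more of a non-digit (captured); then a non-digit.
`re.match` won't scan ahead — the pattern has to work from the very first character.
Here the pattern fails at index 0, so the call returns None.

None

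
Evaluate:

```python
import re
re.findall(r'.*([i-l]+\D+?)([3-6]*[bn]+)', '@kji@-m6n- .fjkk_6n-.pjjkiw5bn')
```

This matches zero or more of any character; then one or more of a character in [i-l], then one or more of a non-digit (lazy) (captured); then zero or more of a character in [3-6], then one or more of one of [bn] (captured).
Scanning left to right: at [0:30] match '@kji@-m6n- .fjkk_6n-.pjjkiw5bn', groups = ('iw', '5bn').
Multiple groups make `findall` return tuples — one 2-tuple for the one match.

[('iw', '5bn')]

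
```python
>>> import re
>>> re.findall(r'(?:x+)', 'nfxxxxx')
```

Pattern: one or more of a literal 'x' (non-capturing group).
Walking the string: at [2:7] → 'xxxxx'.
`findall` yields the raw match text (1 of them) because the pattern has no groups.

['xxxxx']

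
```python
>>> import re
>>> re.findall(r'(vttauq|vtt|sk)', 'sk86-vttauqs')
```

Alternation tries branches left to right and keeps the first one that lets the overall match succeed at that position.
With a single group, `findall` returns only what that group captured — 2 items.

['sk', 'vttauq']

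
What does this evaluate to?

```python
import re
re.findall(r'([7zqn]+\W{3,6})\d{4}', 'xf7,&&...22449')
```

['7,&&...']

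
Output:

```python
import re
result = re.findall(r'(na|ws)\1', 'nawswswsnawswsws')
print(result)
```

['ws', 'ws']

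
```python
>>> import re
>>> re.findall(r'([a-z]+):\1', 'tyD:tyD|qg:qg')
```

['qg']

`\1` has to match the exact text group 1 already captured.
Matches: at [8:13] match 'qg:qg', group 1 = 'qg'.
Because there's exactly one group, `findall` drops the full match and keeps group 1 from the one hit.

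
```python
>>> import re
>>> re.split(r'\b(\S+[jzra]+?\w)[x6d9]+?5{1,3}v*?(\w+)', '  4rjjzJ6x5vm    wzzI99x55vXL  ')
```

Because the quantifier is non-greedy, it stops expanding at the earliest point where the rest of the pattern can succeed.
`re.split` interleaves the captured-group text with the surrounding fragments.

['  ', '4rjjzJ', 'vm', '    ', 'wzzI', 'vXL', '  ']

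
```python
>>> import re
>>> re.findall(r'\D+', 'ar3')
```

This matches one or more of a non-digit.
Scanning left to right: at [0:2] → 'ar'.
With no groups in the pattern, `findall` gives back each whole match — 1 here.

['ar']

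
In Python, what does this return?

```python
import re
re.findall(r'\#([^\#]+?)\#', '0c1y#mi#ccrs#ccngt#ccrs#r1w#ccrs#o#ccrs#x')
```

['mi', 'ccngt', 'r1w', 'o']

Scanning left to right: at [4:8] match '#mi#', group 1 = 'mi'; at [12:19] match '#ccngt#', group 1 = 'ccngt'; at [23:28] match '#r1w#', group 1 = 'r1w'; at [32:35] match '#o#', group 1 = 'o'.
With a single group, `findall` returns only what that group captured — 4 items.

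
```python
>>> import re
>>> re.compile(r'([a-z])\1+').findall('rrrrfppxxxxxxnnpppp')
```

['r', 'p', 'x', 'n', 'p']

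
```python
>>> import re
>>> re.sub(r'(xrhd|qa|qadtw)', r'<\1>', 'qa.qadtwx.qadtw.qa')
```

`|` is ordered: at each position the engine commits to the first alternative that works.
Matches: at [0:2] → 'qa'; at [3:5] → 'qa'; at [10:12] → 'qa'; at [16:18] → 'qa'.
The replacement refers to a captured group, so each match is rewritten using its own captured text.

'<qa>.<qa>dtwx.<qa>dtw.<qa>'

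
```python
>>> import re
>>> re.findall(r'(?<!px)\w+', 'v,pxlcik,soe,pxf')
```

The negative lookahead/lookbehind blocks any match where the forbidden context is present.
Scanning left to right: at [0:1] → 'v'; at [2:8] → 'pxlcik'; at [9:12] → 'soe'; at [13:16] → 'pxf'.
`findall` yields the raw match text (4 of them) because the pattern has no groups.

['v', 'pxlcik', 'soe', 'pxf']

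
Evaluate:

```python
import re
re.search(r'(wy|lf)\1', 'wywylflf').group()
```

'wywy'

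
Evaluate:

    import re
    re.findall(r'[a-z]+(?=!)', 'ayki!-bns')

The `(?=…)`/`(?<=…)` assertion just peeks at neighbouring text; it doesn't advance the match position.
Matches: at [0:4] → 'ayki'.
Since nothing is captured, `findall` lists the 1 matched substring directly.

['ayki']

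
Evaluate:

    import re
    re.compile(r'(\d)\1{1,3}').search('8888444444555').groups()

('8',)

The match spans [0:4] → '8888'.
Captured: group 1 = '8'.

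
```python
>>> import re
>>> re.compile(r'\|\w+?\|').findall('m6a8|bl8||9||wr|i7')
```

['|bl8|', '|9|', '|wr|']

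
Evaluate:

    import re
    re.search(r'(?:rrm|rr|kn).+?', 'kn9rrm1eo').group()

'kn9'

The match spans [0:3] → 'kn9'.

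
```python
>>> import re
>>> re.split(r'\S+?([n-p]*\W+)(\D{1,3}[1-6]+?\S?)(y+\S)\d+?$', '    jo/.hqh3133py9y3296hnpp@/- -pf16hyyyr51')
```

With the lazy modifier that quantifier settles for the fewest repetitions that let the rest of the pattern succeed (the atoms after it are unaffected and can still be greedy).
Because the pattern has a capturing group, `split` also inserts each captured text between the pieces.

['    ', 'npp@/- -', 'pf16h', 'yyyr', '']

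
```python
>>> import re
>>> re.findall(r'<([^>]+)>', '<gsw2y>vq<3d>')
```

Walking the string: at [0:7] match '<gsw2y>', group 1 = 'gsw2y'; at [9:13] match '<3d>', group 1 = '3d'.
With a single group, `findall` returns only what that group captured — 2 items.

['gsw2y', '3d']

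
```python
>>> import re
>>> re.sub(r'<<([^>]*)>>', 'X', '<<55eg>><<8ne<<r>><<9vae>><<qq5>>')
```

Matches: at [0:8] → '<<55eg>>'; at [8:18] → '<<8ne<<r>>'; at [18:26] → '<<9vae>>'; at [26:33] → '<<qq5>>'.
`sub` substitutes 'X' at each match site.

'XXXX'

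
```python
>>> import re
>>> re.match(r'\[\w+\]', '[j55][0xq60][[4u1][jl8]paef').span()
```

`re.match` won't scan ahead — the pattern has to work from the very first character.
The match spans [0:5] → '[j55]'.

(0, 5)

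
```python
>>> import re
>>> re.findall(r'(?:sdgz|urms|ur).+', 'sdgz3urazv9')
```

Walking the string: at [0:11] → 'sdgz3urazv9'.
`findall` yields the raw match text (1 of them) because the pattern has no groups.

['sdgz3urazv9']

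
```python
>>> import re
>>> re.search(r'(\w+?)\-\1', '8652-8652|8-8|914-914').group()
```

'8652-8652'

`\1` is not a pattern — it's the concrete string captured by group 1, re-applied verbatim.
`re.search` scans for the first position where the pattern succeeds.
The match spans [0:9] → '8652-8652'.
Captured: group 1 = '8652'.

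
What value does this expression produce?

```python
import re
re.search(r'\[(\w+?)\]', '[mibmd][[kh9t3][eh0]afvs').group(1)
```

The match spans [0:7] → '[mibmd]'.
Captured: group 1 = 'mibmd'.

'mibmd'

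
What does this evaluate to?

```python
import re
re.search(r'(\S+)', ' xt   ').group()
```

'xt'

This matches one or more of a non-whitespace character (captured).
`search` walks the string left to right and returns the first match it finds.
The match spans [1:3] → 'xt'.
Captured: group 1 = 'xt'.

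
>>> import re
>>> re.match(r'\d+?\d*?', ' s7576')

The pattern matches one or more of a digit (lazy); then zero or more of a digit (lazy).
`match` is anchored at position 0; if the pattern doesn't fit there, it returns None.
Here position 0 doesn't satisfy it, so the call returns None.

None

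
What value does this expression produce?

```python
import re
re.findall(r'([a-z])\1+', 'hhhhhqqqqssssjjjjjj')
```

['h', 'q', 's', 'j']

`\1` is not a pattern — it's the concrete string captured by group 1, re-applied verbatim.
Walking the string: at [0:5] match 'hhhhh', group 1 = 'h'; at [5:9] match 'qqqq', group 1 = 'q'; at [9:13] match 'ssss', group 1 = 's'; at [13:19] match 'jjjjjj', group 1 = 'j'.
One capturing group, so `findall` returns just the captured substring from each match — 4 in all.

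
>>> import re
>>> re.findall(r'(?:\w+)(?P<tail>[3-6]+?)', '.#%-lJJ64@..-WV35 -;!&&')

['4', '5']

The pattern matches one or more of a word character (non-capturing group); then one or more of a character in [3-6] (lazy) (captured as 'tail').
Walking the string: at [4:9] match 'lJJ64', group 1 = '4'; at [13:17] match 'WV35', group 1 = '5'.
One capturing group, so `findall` returns just the captured substring from each match — 2 in all.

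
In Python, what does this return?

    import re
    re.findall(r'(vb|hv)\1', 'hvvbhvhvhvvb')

['hv']

A backreference is literal: `\1` must see the identical characters the first group matched.
Scanning left to right: at [4:8] match 'hvhv', group 1 = 'hv'.
Because there's exactly one group, `findall` drops the full match and keeps group 1 from the one hit.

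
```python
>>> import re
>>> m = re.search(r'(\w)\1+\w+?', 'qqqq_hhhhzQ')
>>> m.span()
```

`\1` has to match the exact text group 1 already captured.
The match spans [0:5] → 'qqqq_'.

(0, 5)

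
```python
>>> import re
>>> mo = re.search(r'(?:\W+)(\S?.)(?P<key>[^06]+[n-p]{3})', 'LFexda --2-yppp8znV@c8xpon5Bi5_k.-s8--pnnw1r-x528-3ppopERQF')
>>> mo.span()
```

Pattern: one or more of a non-word character (non-capturing group); then optionally a non-whitespace character, then any character (captured); then one or more of any character except [06], then exactly 3 of a character in [n-p] (captured as 'key').
Unlike `match`, `search` isn't anchored — it looks for the pattern anywhere in the string.
The match spans [6:55] → ' --2-yppp8znV@c8xpon5Bi5_k.-s8--pnnw1r-x528-3ppop'.
Captured: group 1 = '2-', group 2 = 'yppp8znV@c8xpon5Bi5_k.-s8--pnnw1r-x528-3ppop'.

(6, 55)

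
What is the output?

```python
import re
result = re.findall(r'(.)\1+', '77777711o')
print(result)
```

['7', '1']

A backreference is literal: `\1` must see the identical characters the first group matched.
Because there's exactly one group, `findall` drops the full match and keeps group 1 from each hit.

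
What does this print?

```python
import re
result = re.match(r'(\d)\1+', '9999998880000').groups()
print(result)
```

The match spans [0:6] → '999999'.
Captured: group 1 = '9'.

('9',)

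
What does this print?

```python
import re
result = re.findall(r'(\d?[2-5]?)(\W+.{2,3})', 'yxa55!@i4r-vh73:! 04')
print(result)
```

[('55', '!@i4r'), ('', '-vh7'), ('3', ':! 04')]

This matches optionally a digit, then optionally a character in [2-5] (captured); then one or more of a non-word character, then 2 to 3 of any character (captured).
Scanning left to right: at [3:10] match '55!@i4r', groups = ('55', '!@i4r'); at [10:14] match '-vh7', groups = ('', '-vh7'); at [14:20] match '3:! 04', groups = ('3', ':! 04').
`findall` packs the 2 group values into a tuple for every match.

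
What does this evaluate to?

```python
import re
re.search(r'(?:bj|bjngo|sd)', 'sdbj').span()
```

(0, 2)

`search` walks the string left to right and returns the first match it finds.
The match spans [0:2] → 'sd'.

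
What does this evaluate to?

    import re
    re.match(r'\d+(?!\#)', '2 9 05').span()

With `match`, the pattern is implicitly anchored at the beginning.
The match spans [0:1] → '2'.

(0, 1)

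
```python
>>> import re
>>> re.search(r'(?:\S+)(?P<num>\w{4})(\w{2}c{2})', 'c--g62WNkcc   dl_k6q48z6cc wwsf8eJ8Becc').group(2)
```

The match spans [0:11] → 'c--g62WNkcc'.
Captured: group 1 = 'g62W', group 2 = 'Nkcc'.

'Nkcc'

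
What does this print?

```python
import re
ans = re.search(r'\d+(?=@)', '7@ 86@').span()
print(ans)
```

(0, 1)

The `(?=…)`/`(?<=…)` assertion just peeks at neighbouring text; it doesn't advance the match position.
The match spans [0:1] → '7'.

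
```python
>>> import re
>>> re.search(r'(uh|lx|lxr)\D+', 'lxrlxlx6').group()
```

'lxrlxlx'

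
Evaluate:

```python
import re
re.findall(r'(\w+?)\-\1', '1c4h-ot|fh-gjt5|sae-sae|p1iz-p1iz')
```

['sae', 'p1iz']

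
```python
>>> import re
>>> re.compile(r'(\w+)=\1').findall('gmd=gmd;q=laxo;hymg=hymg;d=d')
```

['gmd', 'hymg', 'd']

After group 1 captures some text, `\1` only succeeds where that same text appears again.
Matches: at [0:7] match 'gmd=gmd', group 1 = 'gmd'; at [15:24] match 'hymg=hymg', group 1 = 'hymg'; at [25:28] match 'd=d', group 1 = 'd'.
With a single group, `findall` returns only what that group captured — 3 items.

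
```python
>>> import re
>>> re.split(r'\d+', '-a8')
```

Each match becomes a cut point; 2 segments remain.

['-a', '']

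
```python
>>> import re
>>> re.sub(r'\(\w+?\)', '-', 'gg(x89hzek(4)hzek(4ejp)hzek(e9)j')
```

Matches: at [10:13] → '(4)'; at [17:23] → '(4ejp)'; at [27:31] → '(e9)'.
Each match is replaced by '-'.

'gg(x89hzek-hzek-hzek-j'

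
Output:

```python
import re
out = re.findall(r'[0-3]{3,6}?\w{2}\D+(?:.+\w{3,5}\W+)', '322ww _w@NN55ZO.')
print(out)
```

['322ww _w@NN55ZO.']

The pattern matches 3 to 6 of a character in [0-3] (lazy), then exactly 2 of a word character, then one or more of a non-digit; then one or more of any character, then 3 to 5 of a word character, then one or more of a non-word character (non-capturing group).
Matches: at [0:16] → '322ww _w@NN55ZO.'.
`findall` yields the raw match text (1 of them) because the pattern has no groups.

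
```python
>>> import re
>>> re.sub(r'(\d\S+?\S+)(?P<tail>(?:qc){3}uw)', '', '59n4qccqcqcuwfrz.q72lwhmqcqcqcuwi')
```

'i'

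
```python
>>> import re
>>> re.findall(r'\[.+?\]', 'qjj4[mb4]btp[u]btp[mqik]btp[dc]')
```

With no groups in the pattern, `findall` gives back each whole match — 4 here.

['[mb4]', '[u]', '[mqik]', '[dc]']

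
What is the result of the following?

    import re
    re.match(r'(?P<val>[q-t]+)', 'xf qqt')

None

`match` is anchored at position 0; if the pattern doesn't fit there, it returns None.
Here position 0 doesn't satisfy it, so the call returns None.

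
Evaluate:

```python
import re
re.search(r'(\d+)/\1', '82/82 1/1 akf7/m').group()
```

'82/82'

After group 1 captures some text, `\1` only succeeds where that same text appears again.
`re.search` tries every starting position until one works.
The match spans [0:5] → '82/82'.
Captured: group 1 = '82'.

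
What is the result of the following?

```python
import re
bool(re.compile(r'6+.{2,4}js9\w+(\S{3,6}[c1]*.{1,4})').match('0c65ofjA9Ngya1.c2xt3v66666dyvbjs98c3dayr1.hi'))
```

False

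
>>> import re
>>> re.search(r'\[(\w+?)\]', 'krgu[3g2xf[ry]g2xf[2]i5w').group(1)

'ry'

The match spans [10:14] → '[ry]'.
Captured: group 1 = 'ry'.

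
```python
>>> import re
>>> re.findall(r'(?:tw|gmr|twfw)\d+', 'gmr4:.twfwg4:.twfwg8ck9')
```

['gmr4']

No capturing groups, so `findall` returns the 1 full match string.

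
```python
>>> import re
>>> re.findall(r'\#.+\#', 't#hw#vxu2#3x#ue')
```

Scanning left to right: at [1:13] → '#hw#vxu2#3x#'.
`findall` yields the raw match text (1 of them) because the pattern has no groups.

['#hw#vxu2#3x#']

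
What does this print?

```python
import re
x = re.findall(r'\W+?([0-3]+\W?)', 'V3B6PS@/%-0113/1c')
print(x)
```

This matches one or more of a non-word character (lazy); then one or more of a character in [0-3], then optionally a non-word character (captured).
Scanning left to right: at [6:15] match '@/%-0113/', group 1 = '0113/'.
One capturing group, so `findall` returns just the captured substring from the one match — 1 in all.

['0113/']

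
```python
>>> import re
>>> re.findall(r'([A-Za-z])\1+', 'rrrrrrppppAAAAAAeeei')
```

['r', 'p', 'A', 'e']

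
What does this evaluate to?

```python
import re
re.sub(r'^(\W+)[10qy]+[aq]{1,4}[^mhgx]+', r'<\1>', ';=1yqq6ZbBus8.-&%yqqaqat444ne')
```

`\1` in the replacement pulls in group 1's text for each match.

'<;=>'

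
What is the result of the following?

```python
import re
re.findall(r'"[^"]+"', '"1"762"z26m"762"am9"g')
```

Matches: at [0:3] → '"1"'; at [6:12] → '"z26m"'; at [15:20] → '"am9"'.
Since nothing is captured, `findall` lists the 3 matched substrings directly.

['"1"', '"z26m"', '"am9"']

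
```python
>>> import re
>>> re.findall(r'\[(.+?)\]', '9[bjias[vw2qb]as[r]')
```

['bjias[vw2qb', 'r']

The `?` after the quantifier makes it lazy — it takes as little as possible before letting the rest of the pattern try.
Because there's exactly one group, `findall` drops the full match and keeps group 1 from each hit.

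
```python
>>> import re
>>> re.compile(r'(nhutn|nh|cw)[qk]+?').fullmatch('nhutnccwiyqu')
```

`fullmatch` succeeds only if the pattern covers the string from start to end.
Here the pattern can't cover the whole string, so the call returns None.

None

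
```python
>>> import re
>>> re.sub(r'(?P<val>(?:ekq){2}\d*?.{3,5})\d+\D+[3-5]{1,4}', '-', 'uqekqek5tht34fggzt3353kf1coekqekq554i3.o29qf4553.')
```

'uqekqek5tht34fggzt3353kf1co-.'

The pattern matches the literal 'ekq' repeated 2 times, then zero or more of a digit (lazy), then 3 to 5 of any character (captured as 'val'); then one or more of a digit, then one or more of a non-digit, then 1 to 4 of a character in [3-5].
Matches: at [27:48] → 'ekqekq554i3.o29qf4553'.
Every occurrence is swapped for '-'.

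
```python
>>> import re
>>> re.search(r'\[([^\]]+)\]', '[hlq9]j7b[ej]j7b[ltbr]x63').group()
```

`search` walks the string left to right and returns the first match it finds.
The match spans [0:6] → '[hlq9]'.
Captured: group 1 = 'hlq9'.

'[hlq9]'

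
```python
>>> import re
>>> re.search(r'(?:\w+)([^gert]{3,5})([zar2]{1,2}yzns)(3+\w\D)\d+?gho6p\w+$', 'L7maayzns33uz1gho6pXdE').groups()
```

('7ma', 'ayzns', '33uz')

The pattern matches one or more of a word character (non-capturing group); then 3 to 5 of any character except [gert] (captured); then 1 to 2 of one of [zar2], then the literal 'yzn', then the literal 's' (captured); then one or more of the literal '3', then a word character, then a non-digit (captured); then one or more of a digit (lazy), then the literal 'gh'; then the literal 'o6p', then one or more of a word character; then anchored at the end.
`re.search` scans for the first position where the pattern succeeds.
The match spans [0:22] → 'L7maayzns33uz1gho6pXdE'.
Captured: group 1 = '7ma', group 2 = 'ayzns', group 3 = '33uz'.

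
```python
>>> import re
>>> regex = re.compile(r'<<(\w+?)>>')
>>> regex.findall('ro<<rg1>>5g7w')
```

Because there's exactly one group, `findall` drops the full match and keeps group 1 from the one hit.

['rg1']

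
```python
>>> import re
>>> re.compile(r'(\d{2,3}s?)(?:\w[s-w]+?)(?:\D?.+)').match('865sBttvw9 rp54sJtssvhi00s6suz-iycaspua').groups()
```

('865s',)

The pattern matches 2 to 3 of a digit, then optionally a literal 's' (captured); then a word character, then one or more of a character in [s-w] (lazy) (non-capturing group); then optionally a non-digit, then one or more of any character (non-capturing group).
`re.match` won't scan ahead — the pattern has to work from the very first character.
The match spans [0:39] → '865sBttvw9 rp54sJtssvhi00s6suz-iycaspua'.
Captured: group 1 = '865s'.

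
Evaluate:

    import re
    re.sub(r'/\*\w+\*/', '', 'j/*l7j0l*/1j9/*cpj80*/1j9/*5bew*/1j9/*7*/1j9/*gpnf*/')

'j1j91j91j91j9'

Matches: at [1:10] → '/*l7j0l*/'; at [13:22] → '/*cpj80*/'; at [25:33] → '/*5bew*/'; at [36:41] → '/*7*/'; at [44:52] → '/*gpnf*/'.
`sub` substitutes '' at each match site.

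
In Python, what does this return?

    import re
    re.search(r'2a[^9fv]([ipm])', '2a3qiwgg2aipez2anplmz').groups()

('p',)

Pattern: the literal '2a', then any character except [9fv]; then one of [ipm] (captured).
`search` walks the string left to right and returns the first match it finds.
The match spans [8:12] → '2aip'.
Captured: group 1 = 'p'.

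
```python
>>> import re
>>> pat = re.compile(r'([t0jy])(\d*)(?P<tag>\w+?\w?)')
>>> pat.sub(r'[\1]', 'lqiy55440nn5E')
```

'lqi[y]5E'

Pattern: one of [t0jy] (captured); then zero or more of a digit (captured); then one or more of a word character (lazy), then optionally a word character (captured as 'tag').
With the lazy modifier that quantifier settles for the fewest repetitions that let the rest of the pattern succeed (the atoms after it are unaffected and can still be greedy).
Matches: at [3:11] → 'y55440nn'.
Each match is replaced using the text its own group 1 captured.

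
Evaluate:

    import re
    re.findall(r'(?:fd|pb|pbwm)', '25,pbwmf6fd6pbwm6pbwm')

['pb', 'fd', 'pb', 'pb']

Alternation tries branches left to right and keeps the first one that lets the overall match succeed at that position.
Scanning left to right: at [3:5] → 'pb'; at [9:11] → 'fd'; at [12:14] → 'pb'; at [17:19] → 'pb'.
`findall` yields the raw match text (4 of them) because the pattern has no groups.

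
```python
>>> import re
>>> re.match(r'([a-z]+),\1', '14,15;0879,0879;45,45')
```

A backreference is literal: `\1` must see the identical characters the first group matched.
With `match`, the pattern is implicitly anchored at the beginning.
Here the string doesn't start with a match, so the call returns None.

None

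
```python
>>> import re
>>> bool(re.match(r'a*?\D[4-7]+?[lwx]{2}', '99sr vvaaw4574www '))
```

False

Pattern: zero or more of the literal 'a' (lazy), then a non-digit; then one or more of a character in [4-7] (lazy), then exactly 2 of one of [lwx].
With `match`, the pattern is implicitly anchored at the beginning.
Here the string doesn't start with a match, so the call returns None, and `bool(None)` is False.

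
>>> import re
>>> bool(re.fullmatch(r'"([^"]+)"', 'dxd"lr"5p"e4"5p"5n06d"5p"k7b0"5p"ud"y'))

False

`re.fullmatch` requires the pattern to consume the entire string.
Here the pattern can't cover the whole string, so the call returns None, and `bool(None)` is False.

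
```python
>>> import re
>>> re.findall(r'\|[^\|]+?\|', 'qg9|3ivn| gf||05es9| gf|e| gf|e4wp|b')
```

['|3ivn|', '|05es9|', '|e|', '|e4wp|']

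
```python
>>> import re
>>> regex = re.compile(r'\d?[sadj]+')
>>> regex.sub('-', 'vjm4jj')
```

'v-m-'

Each match is replaced by '-'.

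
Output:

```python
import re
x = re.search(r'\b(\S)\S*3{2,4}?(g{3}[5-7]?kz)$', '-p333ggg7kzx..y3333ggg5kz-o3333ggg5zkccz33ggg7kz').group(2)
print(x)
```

ggg7kz

The match spans [1:48] → 'p333ggg7kzx..y3333ggg5kz-o3333ggg5zkccz33ggg7kz'.
Captured: group 1 = 'p', group 2 = 'ggg7kz'.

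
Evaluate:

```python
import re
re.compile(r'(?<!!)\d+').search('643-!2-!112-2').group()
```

'643'

The negative lookaround is zero-width — it rules out positions where the adjacent text would match, without consuming anything.
Unlike `match`, `search` isn't anchored — it looks for the pattern anywhere in the string.
The match spans [0:3] → '643'.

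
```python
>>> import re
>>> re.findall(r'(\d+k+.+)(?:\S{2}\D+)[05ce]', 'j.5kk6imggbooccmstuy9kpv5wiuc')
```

['5kk6imggbooccmstuy9kpv5']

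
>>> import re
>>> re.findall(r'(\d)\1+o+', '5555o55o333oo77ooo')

`\1` is not a pattern — it's the concrete string captured by group 1, re-applied verbatim.
Walking the string: at [0:5] match '5555o', group 1 = '5'; at [5:8] match '55o', group 1 = '5'; at [8:13] match '333oo', group 1 = '3'; at [13:18] match '77ooo', group 1 = '7'.
One capturing group, so `findall` returns just the captured substring from each match — 4 in all.

['5', '5', '3', '7']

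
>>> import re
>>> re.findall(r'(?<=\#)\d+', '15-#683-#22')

Lookahead/lookbehind check context without consuming it, so the matched span excludes the asserted characters.
With no groups in the pattern, `findall` gives back each whole match — 2 here.

['683', '22']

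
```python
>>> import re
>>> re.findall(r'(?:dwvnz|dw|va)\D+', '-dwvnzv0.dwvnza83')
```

Matches: at [1:7] → 'dwvnzv'; at [9:15] → 'dwvnza'.
With no groups in the pattern, `findall` gives back each whole match — 2 here.

['dwvnzv', 'dwvnza']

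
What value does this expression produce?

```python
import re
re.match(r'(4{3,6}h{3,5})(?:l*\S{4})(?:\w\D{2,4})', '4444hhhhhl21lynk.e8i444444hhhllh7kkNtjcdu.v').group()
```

'4444hhhhhl21lynk.e'

The pattern matches 3 to 6 of the literal '4', then 3 to 5 of the literal 'h' (captured); then zero or more of the literal 'l', then exactly 4 of a non-whitespace character (non-capturing group); then a word character, then 2 to 4 of a non-digit (non-capturing group).
`re.match` won't scan ahead — the pattern has to work from the very first character.
The match spans [0:18] → '4444hhhhhl21lynk.e'.
Captured: group 1 = '4444hhhhh'.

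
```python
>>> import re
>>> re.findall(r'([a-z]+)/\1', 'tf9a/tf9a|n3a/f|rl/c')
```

[]

With a single group, `findall` returns only what that group captured — 0 items.
Nothing in the string satisfies the pattern, so the list is empty.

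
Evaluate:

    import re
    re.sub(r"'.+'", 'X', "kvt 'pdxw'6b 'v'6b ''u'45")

Each match is replaced by 'X'.

'kvt X45'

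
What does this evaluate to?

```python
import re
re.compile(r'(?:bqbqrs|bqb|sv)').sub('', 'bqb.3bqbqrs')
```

Alternation isn't longest-match — the leftmost alternative that fits at this position is chosen.
Matches: at [0:3] → 'bqb'; at [5:11] → 'bqbqrs'.
`sub` substitutes '' at each match site.

'.3'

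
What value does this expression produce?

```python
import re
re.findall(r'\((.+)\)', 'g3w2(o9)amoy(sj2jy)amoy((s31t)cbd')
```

['o9)amoy(sj2jy)amoy((s31t']

Walking the string: at [4:30] match '(o9)amoy(sj2jy)amoy((s31t)', group 1 = 'o9)amoy(sj2jy)amoy((s31t'.
With a single group, `findall` returns only what that group captured — 1 item.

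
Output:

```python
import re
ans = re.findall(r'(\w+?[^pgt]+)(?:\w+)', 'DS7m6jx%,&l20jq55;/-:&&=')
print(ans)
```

['DS7m6jx%,&l20jq5']

This matches one or more of a word character (lazy), then one or more of any character except [pgt] (captured); then one or more of a word character (non-capturing group).
Scanning left to right: at [0:17] match 'DS7m6jx%,&l20jq55', group 1 = 'DS7m6jx%,&l20jq5'.
With a single group, `findall` returns only what that group captured — 1 item.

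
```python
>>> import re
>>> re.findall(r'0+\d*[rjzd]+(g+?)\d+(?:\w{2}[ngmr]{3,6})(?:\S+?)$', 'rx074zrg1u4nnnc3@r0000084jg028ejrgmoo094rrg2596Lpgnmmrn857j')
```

The pattern matches one or more of a literal '0', then zero or more of a digit, then one or more of one of [rjzd]; then one or more of a literal 'g' (lazy) (captured); then one or more of a digit; then exactly 2 of a word character, then 3 to 6 of one of [ngmr] (non-capturing group); then one or more of a non-whitespace character (lazy) (non-capturing group); then anchored at the end.
Scanning left to right: at [2:59] match '074zrg1u4nnnc3@r0000084jg028ejrgmoo094rrg2596Lpgnmmrn857j', group 1 = 'g'.
Because there's exactly one group, `findall` drops the full match and keeps group 1 from the one hit.

['g']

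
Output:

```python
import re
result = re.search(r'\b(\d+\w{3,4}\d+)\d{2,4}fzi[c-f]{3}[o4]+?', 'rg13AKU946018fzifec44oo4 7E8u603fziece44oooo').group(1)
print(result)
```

7E8u6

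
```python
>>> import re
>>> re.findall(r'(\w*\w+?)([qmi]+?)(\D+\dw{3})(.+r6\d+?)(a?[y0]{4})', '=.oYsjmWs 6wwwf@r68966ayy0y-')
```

Pattern: zero or more of a word character, then one or more of a word character (lazy) (captured); then one or more of one of [qmi] (lazy) (captured); then one or more of a non-digit, then a digit, then exactly 3 of the literal 'w' (captured); then one or more of any character, then the literal 'r6', then one or more of a digit (lazy) (captured); then optionally the literal 'a', then exactly 4 of one of [y0] (captured).
Multiple groups make `findall` return tuples — one 5-tuple for the one match.

[('oYsj', 'm', 'Ws 6www', 'f@r68966', 'ayy0y')]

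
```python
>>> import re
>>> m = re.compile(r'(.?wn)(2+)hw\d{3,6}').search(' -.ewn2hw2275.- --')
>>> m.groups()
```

('ewn', '2')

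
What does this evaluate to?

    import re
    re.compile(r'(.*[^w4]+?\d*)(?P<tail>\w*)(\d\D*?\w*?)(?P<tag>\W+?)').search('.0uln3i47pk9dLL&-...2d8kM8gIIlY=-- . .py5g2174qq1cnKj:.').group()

'.0uln3i47pk9dLL&-...2d8kM8gIIlY=-- . .py5g2174qq1cnKj:'

The `?` after the quantifier makes it lazy — it takes as little as possible before letting the rest of the pattern try.
The match spans [0:54] → '.0uln3i47pk9dLL&-...2d8kM8gIIlY=-- . .py5g2174qq1cnKj:'.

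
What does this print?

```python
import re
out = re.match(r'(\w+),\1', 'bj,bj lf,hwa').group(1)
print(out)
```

bj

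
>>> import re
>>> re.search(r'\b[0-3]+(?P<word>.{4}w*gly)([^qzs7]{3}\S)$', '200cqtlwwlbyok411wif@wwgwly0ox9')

None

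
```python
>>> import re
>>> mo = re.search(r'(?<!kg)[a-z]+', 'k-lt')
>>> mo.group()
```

'k'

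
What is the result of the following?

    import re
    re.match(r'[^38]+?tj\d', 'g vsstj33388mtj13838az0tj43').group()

'g vsstj3'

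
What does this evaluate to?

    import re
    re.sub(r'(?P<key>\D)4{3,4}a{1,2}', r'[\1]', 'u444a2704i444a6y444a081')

Each match is replaced using the text its own group 1 captured.

'[u]2704[i]6[y]081'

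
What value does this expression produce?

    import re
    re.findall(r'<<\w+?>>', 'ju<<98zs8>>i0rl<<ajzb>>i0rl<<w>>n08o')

Since nothing is captured, `findall` lists the 3 matched substrings directly.

['<<98zs8>>', '<<ajzb>>', '<<w>>']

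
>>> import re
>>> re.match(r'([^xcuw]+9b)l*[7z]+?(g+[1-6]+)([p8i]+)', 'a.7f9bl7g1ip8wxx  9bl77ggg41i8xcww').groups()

('a.7f9b', 'g1', 'ip8')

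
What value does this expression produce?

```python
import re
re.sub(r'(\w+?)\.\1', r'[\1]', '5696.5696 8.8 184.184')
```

`\1` has to match the exact text group 1 already captured.
The replacement refers to a captured group, so each match is rewritten using its own captured text.

'[5696] [8] [184]'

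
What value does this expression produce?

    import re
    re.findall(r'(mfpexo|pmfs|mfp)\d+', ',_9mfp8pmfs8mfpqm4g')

Walking the string: at [3:7] match 'mfp8', group 1 = 'mfp'; at [7:12] match 'pmfs8', group 1 = 'pmfs'.
One capturing group, so `findall` returns just the captured substring from each match — 2 in all.

['mfp', 'pmfs']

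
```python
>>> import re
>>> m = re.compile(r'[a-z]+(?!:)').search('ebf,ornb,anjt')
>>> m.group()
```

'ebf'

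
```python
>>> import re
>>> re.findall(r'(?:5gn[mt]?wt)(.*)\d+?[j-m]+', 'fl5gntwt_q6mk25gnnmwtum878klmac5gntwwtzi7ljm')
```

['_q6mk25gnnmwtum878klmac5gntwwtzi']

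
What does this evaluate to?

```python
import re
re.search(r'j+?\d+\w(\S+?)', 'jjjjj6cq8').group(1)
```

The match spans [0:8] → 'jjjjj6cq'.
Captured: group 1 = 'q'.

'q'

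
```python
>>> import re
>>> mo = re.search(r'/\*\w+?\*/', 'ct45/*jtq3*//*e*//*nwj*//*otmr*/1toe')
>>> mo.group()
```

'/*jtq3*/'

`re.search` tries every starting position until one works.
The match spans [4:12] → '/*jtq3*/'.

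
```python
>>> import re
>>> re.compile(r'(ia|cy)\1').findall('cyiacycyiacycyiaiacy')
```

['cy', 'cy', 'ia']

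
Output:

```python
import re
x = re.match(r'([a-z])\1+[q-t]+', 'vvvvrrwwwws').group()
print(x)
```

vvvvrr

`re.match` only tries the pattern at the start of the string.
The match spans [0:6] → 'vvvvrr'.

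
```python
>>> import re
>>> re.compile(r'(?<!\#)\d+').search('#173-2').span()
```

(2, 4)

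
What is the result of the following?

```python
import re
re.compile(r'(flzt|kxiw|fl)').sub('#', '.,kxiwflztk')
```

'.,##k'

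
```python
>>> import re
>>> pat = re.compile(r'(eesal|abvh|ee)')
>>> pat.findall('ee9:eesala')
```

['ee', 'eesal']

Alternation tries branches left to right and keeps the first one that lets the overall match succeed at that position.
Walking the string: at [0:2] match 'ee', group 1 = 'ee'; at [4:9] match 'eesal', group 1 = 'eesal'.
One capturing group, so `findall` returns just the captured substring from each match — 2 in all.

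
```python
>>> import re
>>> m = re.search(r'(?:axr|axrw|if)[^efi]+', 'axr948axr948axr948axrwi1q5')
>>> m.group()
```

`re.search` tries every starting position until one works.
The match spans [0:22] → 'axr948axr948axr948axrw'.

'axr948axr948axr948axrw'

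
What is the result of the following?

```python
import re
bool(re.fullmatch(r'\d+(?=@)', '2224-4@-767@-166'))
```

`re.fullmatch` is like wrapping the pattern in `^…$` (in single-line mode).
Here there's no way to consume every character, so the call returns None, and `bool(None)` is False.

False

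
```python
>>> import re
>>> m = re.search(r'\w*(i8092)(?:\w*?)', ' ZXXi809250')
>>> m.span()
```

(1, 9)

Pattern: zero or more of a word character; then the literal 'i8', then the literal '092' (captured); then zero or more of a word character (lazy) (non-capturing group).
Because the quantifier is non-greedy, it stops expanding at the earliest point where the rest of the pattern can succeed.
`re.search` tries every starting position until one works.
The match spans [1:9] → 'ZXXi8092'.
Captured: group 1 = 'i8092'.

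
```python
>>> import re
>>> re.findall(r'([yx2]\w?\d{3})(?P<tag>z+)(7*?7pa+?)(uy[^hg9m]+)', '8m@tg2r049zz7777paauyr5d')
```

[('2r049', 'zz', '7777paa', 'uyr5d')]

Multiple groups make `findall` return tuples — one 4-tuple for the one match.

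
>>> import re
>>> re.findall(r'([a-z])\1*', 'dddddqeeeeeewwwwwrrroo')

['d', 'q', 'e', 'w', 'r', 'o']

The backreference `\1` re-matches whatever the first group consumed, character for character.
One capturing group, so `findall` returns just the captured substring from each match — 6 in all.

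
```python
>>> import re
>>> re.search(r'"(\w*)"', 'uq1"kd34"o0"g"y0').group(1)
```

'kd34'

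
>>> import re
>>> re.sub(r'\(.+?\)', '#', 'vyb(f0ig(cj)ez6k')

'vyb#ez6k'

Matches: at [3:12] → '(f0ig(cj)'.
Each match is replaced by '#'.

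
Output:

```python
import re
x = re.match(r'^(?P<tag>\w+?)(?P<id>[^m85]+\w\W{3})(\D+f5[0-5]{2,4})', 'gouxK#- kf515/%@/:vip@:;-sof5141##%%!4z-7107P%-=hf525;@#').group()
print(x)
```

gouxK#- kf515

`re.match` only tries the pattern at the start of the string.
The match spans [0:13] → 'gouxK#- kf515'.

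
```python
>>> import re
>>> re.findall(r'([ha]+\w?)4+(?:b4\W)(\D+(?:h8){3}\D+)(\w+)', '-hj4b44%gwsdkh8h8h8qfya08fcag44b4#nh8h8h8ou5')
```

[('ag', 'nh8h8h8ou', '5')]

`findall` packs the 3 group values into a tuple for every match.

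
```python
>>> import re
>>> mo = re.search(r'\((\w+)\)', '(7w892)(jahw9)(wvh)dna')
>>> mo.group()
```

The match spans [0:7] → '(7w892)'.

'(7w892)'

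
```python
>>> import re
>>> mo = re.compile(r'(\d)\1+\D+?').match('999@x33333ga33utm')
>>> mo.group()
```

'999@'

`match` is anchored at position 0; if the pattern doesn't fit there, it returns None.
The match spans [0:4] → '999@'.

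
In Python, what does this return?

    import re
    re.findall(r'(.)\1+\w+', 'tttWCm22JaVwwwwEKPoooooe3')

['t']

After group 1 captures some text, `\1` only succeeds where that same text appears again.
Matches: at [0:25] match 'tttWCm22JaVwwwwEKPoooooe3', group 1 = 't'.
With a single group, `findall` returns only what that group captured — 1 item.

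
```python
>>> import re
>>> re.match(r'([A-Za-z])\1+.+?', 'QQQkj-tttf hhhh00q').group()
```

`match` is anchored at position 0; if the pattern doesn't fit there, it returns None.
The match spans [0:4] → 'QQQk'.

'QQQk'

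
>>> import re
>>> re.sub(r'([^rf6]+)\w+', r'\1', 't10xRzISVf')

't10xRzISV'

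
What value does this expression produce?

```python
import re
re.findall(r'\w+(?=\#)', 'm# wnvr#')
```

['m', 'wnvr']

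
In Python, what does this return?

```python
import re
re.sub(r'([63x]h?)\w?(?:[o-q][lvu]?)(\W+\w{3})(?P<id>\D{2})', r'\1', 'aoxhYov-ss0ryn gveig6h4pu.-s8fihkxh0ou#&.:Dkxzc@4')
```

Pattern: one of [63x], then optionally the literal 'h' (captured); then optionally a word character; then a character in [o-q], then optionally one of [lvu] (non-capturing group); then one or more of a non-word character, then exactly 3 of a word character (captured); then exactly 2 of a non-digit (captured as 'id').
Matches: at [2:13] → 'xhYov-ss0ry'; at [20:32] → '6h4pu.-s8fih'; at [33:47] → 'xh0ou#&.:Dkxzc'.
`\1` in the replacement pulls in group 1's text for each match.

'aoxhn gveig6hkxh@4'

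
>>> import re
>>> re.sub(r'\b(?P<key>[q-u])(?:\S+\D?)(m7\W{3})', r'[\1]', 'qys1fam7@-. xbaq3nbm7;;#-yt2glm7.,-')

This matches a word boundary (`\b`, zero-width); then a character in [q-u] (captured as 'key'); then one or more of a non-whitespace character, then optionally a non-digit (non-capturing group); then the literal 'm7', then exactly 3 of a non-word character (captured).
Matches: at [0:11] → 'qys1fam7@-.'.
Each match is replaced using the text its own group 1 captured.

'[q] xbaq3nbm7;;#-yt2glm7.,-'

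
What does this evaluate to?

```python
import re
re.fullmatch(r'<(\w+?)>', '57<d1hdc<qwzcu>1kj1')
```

None

`re.fullmatch` is like wrapping the pattern in `^…$` (in single-line mode).
Here there's no way to consume every character, so the call returns None.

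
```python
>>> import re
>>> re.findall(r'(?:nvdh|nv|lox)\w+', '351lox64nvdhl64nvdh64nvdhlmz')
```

['lox64nvdhl64nvdh64nvdhlmz']

No capturing groups, so `findall` returns the 1 full match string.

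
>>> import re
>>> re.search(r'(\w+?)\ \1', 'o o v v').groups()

('o',)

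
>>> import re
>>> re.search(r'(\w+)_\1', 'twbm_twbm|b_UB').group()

'twbm_twbm'

`\1` has to match the exact text group 1 already captured.
Unlike `match`, `search` isn't anchored — it looks for the pattern anywhere in the string.
The match spans [0:9] → 'twbm_twbm'.
Captured: group 1 = 'twbm'.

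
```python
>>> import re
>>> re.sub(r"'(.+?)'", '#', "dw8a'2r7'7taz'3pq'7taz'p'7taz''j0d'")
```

Matches: at [4:9] → "'2r7'"; at [13:18] → "'3pq'"; at [22:25] → "'p'"; at [29:35] → "''j0d'".
Every occurrence is swapped for '#'.

'dw8a#7taz#7taz#7taz#'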